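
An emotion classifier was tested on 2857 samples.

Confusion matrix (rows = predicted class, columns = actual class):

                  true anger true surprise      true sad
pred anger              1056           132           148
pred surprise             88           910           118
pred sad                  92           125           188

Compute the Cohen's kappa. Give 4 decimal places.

0.6003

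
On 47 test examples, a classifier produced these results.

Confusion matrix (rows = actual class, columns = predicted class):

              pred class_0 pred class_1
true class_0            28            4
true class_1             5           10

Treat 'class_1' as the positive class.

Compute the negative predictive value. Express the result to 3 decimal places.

NPV = TN/(TN+FN) = 28/(28+5) = 0.848

0.848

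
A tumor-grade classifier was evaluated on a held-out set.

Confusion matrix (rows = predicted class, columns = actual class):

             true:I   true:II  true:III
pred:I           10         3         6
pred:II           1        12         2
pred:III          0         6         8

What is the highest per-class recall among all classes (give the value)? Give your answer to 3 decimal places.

Per-class recall (TP/(TP+FN)):
  I: TP=10, FN=1+0=1 → 10/11 = 0.9091
  II: TP=12, FN=3+6=9 → 12/21 = 0.5714
  III: TP=8, FN=6+2=8 → 8/16 = 0.5000
Highest is class 'I' with recall = 0.909.

0.909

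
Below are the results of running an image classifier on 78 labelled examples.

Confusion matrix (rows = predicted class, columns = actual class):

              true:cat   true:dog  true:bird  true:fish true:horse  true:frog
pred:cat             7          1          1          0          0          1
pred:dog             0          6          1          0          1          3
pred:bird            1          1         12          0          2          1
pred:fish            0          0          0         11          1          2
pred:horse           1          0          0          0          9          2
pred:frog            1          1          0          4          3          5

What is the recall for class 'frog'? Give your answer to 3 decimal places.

One-vs-rest for 'frog': TP = diagonal; FP = other classes predicted 'frog'; FN = 'frog' predicted as other.
recall = TP/(TP+FN).
frog: TP=5, FN=1+3+1+2+2=9 → 5/14 = 0.3571

0.357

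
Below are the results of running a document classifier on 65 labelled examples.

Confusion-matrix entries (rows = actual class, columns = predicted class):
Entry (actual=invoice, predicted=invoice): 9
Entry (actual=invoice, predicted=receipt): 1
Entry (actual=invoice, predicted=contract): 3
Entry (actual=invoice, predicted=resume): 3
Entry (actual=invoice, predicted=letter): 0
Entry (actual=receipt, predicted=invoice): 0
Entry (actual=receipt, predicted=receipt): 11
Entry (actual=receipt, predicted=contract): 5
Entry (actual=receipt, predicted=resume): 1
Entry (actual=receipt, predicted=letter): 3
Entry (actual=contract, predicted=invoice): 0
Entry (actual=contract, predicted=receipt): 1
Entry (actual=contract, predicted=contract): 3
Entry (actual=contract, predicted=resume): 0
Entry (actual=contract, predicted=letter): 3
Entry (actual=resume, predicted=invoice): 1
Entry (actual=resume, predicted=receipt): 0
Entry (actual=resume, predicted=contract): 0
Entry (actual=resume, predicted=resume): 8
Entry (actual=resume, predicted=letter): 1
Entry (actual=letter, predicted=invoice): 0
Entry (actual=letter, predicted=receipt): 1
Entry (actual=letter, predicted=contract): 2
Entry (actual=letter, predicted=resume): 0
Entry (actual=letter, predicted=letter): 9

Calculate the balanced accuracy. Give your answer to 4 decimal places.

0.6182

Balanced accuracy = mean of per-class recall.
  invoice: recall = 9/16 = 0.56250
  receipt: recall = 11/20 = 0.55000
  contract: recall = 3/7 = 0.42857
  resume: recall = 8/10 = 0.80000
  letter: recall = 9/12 = 0.75000
Mean = (0.56250 + 0.55000 + 0.42857 + 0.80000 + 0.75000) / 5 = 0.6182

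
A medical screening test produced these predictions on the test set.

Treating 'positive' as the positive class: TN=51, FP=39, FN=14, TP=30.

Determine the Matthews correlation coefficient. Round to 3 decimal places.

MCC = (TP·TN − FP·FN) / √((TP+FP)(TP+FN)(TN+FP)(TN+FN))
Numerator = 30·51 − 39·14 = 984
Denominator = √(69·44·90·65) = √17760600 = 4214.3327
MCC = 984 / 4214.3327 = 0.233

0.233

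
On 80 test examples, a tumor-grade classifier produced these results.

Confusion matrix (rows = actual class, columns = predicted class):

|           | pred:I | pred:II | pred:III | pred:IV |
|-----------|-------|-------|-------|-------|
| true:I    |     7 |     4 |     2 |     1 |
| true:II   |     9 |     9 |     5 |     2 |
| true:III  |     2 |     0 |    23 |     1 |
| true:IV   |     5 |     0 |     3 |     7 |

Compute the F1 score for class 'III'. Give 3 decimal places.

0.780

One-vs-rest for 'III': TP = diagonal; FP = other classes predicted 'III'; FN = 'III' predicted as other.
F1 score = 2·TP/(2·TP+FP+FN).
III: TP=23, FP=2+5+3=10, FN=2+0+1=3 → 46/59 = 0.7797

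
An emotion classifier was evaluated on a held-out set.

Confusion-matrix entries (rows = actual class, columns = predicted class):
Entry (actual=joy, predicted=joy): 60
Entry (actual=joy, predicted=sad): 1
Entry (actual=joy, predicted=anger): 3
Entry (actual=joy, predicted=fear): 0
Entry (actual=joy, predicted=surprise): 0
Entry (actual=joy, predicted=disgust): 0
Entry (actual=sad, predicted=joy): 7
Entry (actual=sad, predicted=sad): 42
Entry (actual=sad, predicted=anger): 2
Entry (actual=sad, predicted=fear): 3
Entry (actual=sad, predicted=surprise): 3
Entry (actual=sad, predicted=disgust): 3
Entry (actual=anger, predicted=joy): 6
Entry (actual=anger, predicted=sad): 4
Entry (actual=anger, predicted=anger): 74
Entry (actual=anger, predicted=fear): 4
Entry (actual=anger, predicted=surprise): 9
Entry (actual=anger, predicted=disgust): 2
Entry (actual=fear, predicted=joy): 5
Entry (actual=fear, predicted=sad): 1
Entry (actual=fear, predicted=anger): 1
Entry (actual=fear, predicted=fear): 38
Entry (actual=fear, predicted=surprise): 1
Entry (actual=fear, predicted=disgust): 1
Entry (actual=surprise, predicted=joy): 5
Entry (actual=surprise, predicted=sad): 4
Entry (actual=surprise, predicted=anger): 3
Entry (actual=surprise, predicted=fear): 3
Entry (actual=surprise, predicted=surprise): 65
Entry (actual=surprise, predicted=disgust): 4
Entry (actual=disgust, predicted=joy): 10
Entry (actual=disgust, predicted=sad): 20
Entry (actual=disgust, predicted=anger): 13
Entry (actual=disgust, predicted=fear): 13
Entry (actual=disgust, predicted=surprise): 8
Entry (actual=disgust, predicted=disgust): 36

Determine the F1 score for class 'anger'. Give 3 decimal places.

One-vs-rest for 'anger': TP = diagonal; FP = other classes predicted 'anger'; FN = 'anger' predicted as other.
F1 score = 2·TP/(2·TP+FP+FN).
anger: TP=74, FP=3+2+1+3+13=22, FN=6+4+4+9+2=25 → 148/195 = 0.7590

0.759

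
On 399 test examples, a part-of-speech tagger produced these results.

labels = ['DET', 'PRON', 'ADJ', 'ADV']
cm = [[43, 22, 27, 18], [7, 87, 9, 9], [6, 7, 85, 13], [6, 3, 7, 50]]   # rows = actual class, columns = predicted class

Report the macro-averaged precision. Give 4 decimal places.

Per-class precision (TP/(TP+FP)):
  DET: TP=43, FP=7+6+6=19 → 43/62 = 0.69355
  PRON: TP=87, FP=22+7+3=32 → 87/119 = 0.73109
  ADJ: TP=85, FP=27+9+7=43 → 85/128 = 0.66406
  ADV: TP=50, FP=18+9+13=40 → 50/90 = 0.55556
Macro-precision = mean = (0.69355 + 0.73109 + 0.66406 + 0.55556) / 4 = 0.6611

0.6611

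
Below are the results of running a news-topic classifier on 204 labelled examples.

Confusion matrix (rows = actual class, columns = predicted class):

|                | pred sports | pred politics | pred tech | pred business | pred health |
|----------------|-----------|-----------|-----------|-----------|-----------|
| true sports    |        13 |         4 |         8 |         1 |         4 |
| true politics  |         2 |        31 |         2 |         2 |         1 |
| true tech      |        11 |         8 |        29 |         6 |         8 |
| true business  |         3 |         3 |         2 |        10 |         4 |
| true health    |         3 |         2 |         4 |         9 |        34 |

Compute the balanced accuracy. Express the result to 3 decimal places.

Balanced accuracy = mean of per-class recall.
  sports: recall = 13/30 = 0.4333
  politics: recall = 31/38 = 0.8158
  tech: recall = 29/62 = 0.4677
  business: recall = 10/22 = 0.4545
  health: recall = 34/52 = 0.6538
Mean = (0.4333 + 0.8158 + 0.4677 + 0.4545 + 0.6538) / 5 = 0.565

0.565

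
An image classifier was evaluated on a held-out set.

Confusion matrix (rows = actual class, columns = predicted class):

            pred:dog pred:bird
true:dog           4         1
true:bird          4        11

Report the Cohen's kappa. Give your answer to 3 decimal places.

0.444

Observed agreement pₒ = trace/N = 15/20 = 0.7500
Expected agreement pₑ = Σ (rowᵢ·colᵢ)/N² = (5·8 + 15·12)/20² = 0.5500
κ = (pₒ − pₑ)/(1 − pₑ) = (0.7500 − 0.5500)/(1 − 0.5500) = 0.444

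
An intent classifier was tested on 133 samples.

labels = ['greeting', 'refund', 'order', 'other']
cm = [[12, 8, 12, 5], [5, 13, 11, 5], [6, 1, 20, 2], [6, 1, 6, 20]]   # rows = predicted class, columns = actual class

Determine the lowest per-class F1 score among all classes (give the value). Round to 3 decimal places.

0.364

Per-class F1 score (2·TP/(2·TP+FP+FN)):
  greeting: TP=12, FP=8+12+5=25, FN=5+6+6=17 → 24/66 = 0.3636
  refund: TP=13, FP=5+11+5=21, FN=8+1+1=10 → 26/57 = 0.4561
  order: TP=20, FP=6+1+2=9, FN=12+11+6=29 → 40/78 = 0.5128
  other: TP=20, FP=6+1+6=13, FN=5+5+2=12 → 40/65 = 0.6154
Lowest is class 'greeting' with F1 score = 0.364.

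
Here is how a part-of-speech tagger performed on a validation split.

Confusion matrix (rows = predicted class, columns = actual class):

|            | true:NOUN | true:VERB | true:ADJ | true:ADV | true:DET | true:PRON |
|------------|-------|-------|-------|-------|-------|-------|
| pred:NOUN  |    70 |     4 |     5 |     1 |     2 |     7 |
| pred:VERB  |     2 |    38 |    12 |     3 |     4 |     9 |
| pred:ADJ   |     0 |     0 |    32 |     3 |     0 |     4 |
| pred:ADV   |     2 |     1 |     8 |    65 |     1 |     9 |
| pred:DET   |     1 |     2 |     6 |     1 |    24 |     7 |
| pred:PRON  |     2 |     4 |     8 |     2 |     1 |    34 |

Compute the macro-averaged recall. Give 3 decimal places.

Per-class recall (TP/(TP+FN)):
  NOUN: TP=70, FN=2+0+2+1+2=7 → 70/77 = 0.9091
  VERB: TP=38, FN=4+0+1+2+4=11 → 38/49 = 0.7755
  ADJ: TP=32, FN=5+12+8+6+8=39 → 32/71 = 0.4507
  ADV: TP=65, FN=1+3+3+1+2=10 → 65/75 = 0.8667
  DET: TP=24, FN=2+4+0+1+1=8 → 24/32 = 0.7500
  PRON: TP=34, FN=7+9+4+9+7=36 → 34/70 = 0.4857
Macro-recall = mean = (0.9091 + 0.7755 + 0.4507 + 0.8667 + 0.7500 + 0.4857) / 6 = 0.706

0.706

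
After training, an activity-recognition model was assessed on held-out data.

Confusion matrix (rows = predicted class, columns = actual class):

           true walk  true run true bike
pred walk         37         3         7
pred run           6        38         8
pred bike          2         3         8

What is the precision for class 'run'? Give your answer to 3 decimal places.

0.731

Treat 'run' as positive and all other classes as negative.
precision = TP/(TP+FP).
run: TP=38, FP=6+8=14 → 38/52 = 0.7308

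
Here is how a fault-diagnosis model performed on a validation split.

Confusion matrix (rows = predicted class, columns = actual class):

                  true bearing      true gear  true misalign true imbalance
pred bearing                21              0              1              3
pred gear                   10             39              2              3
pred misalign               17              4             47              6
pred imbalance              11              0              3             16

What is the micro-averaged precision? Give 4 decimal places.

Micro-averaging pools counts across classes: ΣTP=123, ΣFP=60, ΣFN=60.
Micro-precision = TP/(TP+FP) on pooled counts = 0.6721 (equals overall accuracy in single-label multiclass).

0.6721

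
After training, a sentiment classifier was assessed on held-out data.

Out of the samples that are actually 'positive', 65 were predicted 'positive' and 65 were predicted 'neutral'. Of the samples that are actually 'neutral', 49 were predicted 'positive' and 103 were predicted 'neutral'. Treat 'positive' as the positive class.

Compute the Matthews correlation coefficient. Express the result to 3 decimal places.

MCC = (TP·TN − FP·FN) / √((TP+FP)(TP+FN)(TN+FP)(TN+FN))
Numerator = 65·103 − 49·65 = 3510
Denominator = √(114·130·152·168) = √378443520 = 19453.6249
MCC = 3510 / 19453.6249 = 0.180

0.180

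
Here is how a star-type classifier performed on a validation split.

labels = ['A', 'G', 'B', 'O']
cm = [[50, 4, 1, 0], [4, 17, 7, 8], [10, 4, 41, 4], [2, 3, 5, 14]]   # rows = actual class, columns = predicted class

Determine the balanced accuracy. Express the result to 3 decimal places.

0.665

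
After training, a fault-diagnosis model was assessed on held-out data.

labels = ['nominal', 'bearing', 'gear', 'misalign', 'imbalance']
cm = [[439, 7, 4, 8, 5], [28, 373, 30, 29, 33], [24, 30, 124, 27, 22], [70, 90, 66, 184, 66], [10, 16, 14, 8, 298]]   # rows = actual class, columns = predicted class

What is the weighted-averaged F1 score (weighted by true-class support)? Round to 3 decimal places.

Per-class F1 score (2·TP/(2·TP+FP+FN)):
  nominal: TP=439, FP=28+24+70+10=132, FN=7+4+8+5=24 → 878/1034 = 0.8491
  bearing: TP=373, FP=7+30+90+16=143, FN=28+30+29+33=120 → 746/1009 = 0.7393
  gear: TP=124, FP=4+30+66+14=114, FN=24+30+27+22=103 → 248/465 = 0.5333
  misalign: TP=184, FP=8+29+27+8=72, FN=70+90+66+66=292 → 368/732 = 0.5027
  imbalance: TP=298, FP=5+33+22+66=126, FN=10+16+14+8=48 → 596/770 = 0.7740
Weighted-F1 score = Σ (supportᵢ/N)·F1 scoreᵢ with N=2005: (463/2005)·0.8491 + (493/2005)·0.7393 + (227/2005)·0.5333 + (476/2005)·0.5027 + (346/2005)·0.7740 = 0.691

0.691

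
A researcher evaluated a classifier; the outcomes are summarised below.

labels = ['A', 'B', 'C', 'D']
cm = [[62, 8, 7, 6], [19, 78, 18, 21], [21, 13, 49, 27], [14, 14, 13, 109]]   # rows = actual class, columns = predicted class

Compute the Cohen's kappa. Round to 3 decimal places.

0.491

Observed agreement pₒ = trace/N = 298/479 = 0.6221
Expected agreement pₑ = Σ (rowᵢ·colᵢ)/N² = (83·116 + 136·113 + 110·87 + 150·163)/479² = 0.2572
κ = (pₒ − pₑ)/(1 − pₑ) = (0.6221 − 0.2572)/(1 − 0.2572) = 0.491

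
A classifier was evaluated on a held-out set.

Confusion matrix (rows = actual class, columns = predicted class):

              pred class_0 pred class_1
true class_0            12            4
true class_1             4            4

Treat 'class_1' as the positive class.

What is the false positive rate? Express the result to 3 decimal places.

FPR = FP/(FP+TN) = 4/(4+12) = 0.250

0.250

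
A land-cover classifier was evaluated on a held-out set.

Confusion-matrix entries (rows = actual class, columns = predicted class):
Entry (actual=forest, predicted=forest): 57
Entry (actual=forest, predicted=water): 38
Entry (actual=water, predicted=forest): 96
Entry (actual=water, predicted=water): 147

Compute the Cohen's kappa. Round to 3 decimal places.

Observed agreement pₒ = trace/N = 204/338 = 0.6036
Expected agreement pₑ = Σ (rowᵢ·colᵢ)/N² = (95·153 + 243·185)/338² = 0.5207
κ = (pₒ − pₑ)/(1 − pₑ) = (0.6036 − 0.5207)/(1 − 0.5207) = 0.173

0.173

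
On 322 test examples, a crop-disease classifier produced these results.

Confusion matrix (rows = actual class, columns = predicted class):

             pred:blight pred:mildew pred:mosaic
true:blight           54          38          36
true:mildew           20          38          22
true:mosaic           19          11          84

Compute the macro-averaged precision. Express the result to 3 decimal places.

Per-class precision (TP/(TP+FP)):
  blight: TP=54, FP=20+19=39 → 54/93 = 0.5806
  mildew: TP=38, FP=38+11=49 → 38/87 = 0.4368
  mosaic: TP=84, FP=36+22=58 → 84/142 = 0.5915
Macro-precision = mean = (0.5806 + 0.4368 + 0.5915) / 3 = 0.536

0.536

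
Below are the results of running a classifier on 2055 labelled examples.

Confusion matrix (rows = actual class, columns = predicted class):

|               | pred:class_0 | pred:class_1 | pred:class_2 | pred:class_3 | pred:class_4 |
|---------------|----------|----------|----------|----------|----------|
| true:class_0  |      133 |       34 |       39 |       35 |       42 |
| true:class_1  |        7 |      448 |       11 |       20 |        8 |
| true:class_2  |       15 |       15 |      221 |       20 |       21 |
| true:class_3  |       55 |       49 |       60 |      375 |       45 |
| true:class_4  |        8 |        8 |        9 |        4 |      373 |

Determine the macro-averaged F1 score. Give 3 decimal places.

Per-class F1 score (2·TP/(2·TP+FP+FN)):
  class_0: TP=133, FP=7+15+55+8=85, FN=34+39+35+42=150 → 266/501 = 0.5309
  class_1: TP=448, FP=34+15+49+8=106, FN=7+11+20+8=46 → 896/1048 = 0.8550
  class_2: TP=221, FP=39+11+60+9=119, FN=15+15+20+21=71 → 442/632 = 0.6994
  class_3: TP=375, FP=35+20+20+4=79, FN=55+49+60+45=209 → 750/1038 = 0.7225
  class_4: TP=373, FP=42+8+21+45=116, FN=8+8+9+4=29 → 746/891 = 0.8373
Macro-F1 score = mean = (0.5309 + 0.8550 + 0.6994 + 0.7225 + 0.8373) / 5 = 0.729

0.729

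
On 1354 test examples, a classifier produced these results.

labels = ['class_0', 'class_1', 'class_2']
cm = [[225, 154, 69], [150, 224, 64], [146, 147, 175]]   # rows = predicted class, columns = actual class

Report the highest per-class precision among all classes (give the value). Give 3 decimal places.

0.511

Per-class precision (TP/(TP+FP)):
  class_0: TP=225, FP=154+69=223 → 225/448 = 0.5022
  class_1: TP=224, FP=150+64=214 → 224/438 = 0.5114
  class_2: TP=175, FP=146+147=293 → 175/468 = 0.3739
Highest is class 'class_1' with precision = 0.511.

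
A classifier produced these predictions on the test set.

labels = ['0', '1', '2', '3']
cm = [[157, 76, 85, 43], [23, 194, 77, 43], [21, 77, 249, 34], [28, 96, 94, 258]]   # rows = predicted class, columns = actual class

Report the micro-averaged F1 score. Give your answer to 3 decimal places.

0.552

Micro-averaging pools counts across classes: ΣTP=858, ΣFP=697, ΣFN=697.
Micro-F1 score = 2·TP/(2·TP+FP+FN) on pooled counts = 0.552 (equals overall accuracy in single-label multiclass).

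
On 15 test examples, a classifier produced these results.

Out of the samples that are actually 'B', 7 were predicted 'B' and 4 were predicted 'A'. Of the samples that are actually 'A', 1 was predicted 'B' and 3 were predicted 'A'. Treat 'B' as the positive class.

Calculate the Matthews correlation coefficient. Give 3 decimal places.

0.342

MCC = (TP·TN − FP·FN) / √((TP+FP)(TP+FN)(TN+FP)(TN+FN))
Numerator = 7·3 − 1·4 = 17
Denominator = √(8·11·4·7) = √2464 = 49.6387
MCC = 17 / 49.6387 = 0.342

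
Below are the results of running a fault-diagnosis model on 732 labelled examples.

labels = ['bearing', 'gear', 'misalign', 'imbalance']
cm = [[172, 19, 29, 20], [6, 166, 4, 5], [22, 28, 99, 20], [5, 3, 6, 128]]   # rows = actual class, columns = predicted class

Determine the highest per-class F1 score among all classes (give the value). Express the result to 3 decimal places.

0.836

Per-class F1 score (2·TP/(2·TP+FP+FN)):
  bearing: TP=172, FP=6+22+5=33, FN=19+29+20=68 → 344/445 = 0.7730
  gear: TP=166, FP=19+28+3=50, FN=6+4+5=15 → 332/397 = 0.8363
  misalign: TP=99, FP=29+4+6=39, FN=22+28+20=70 → 198/307 = 0.6450
  imbalance: TP=128, FP=20+5+20=45, FN=5+3+6=14 → 256/315 = 0.8127
Highest is class 'gear' with F1 score = 0.836.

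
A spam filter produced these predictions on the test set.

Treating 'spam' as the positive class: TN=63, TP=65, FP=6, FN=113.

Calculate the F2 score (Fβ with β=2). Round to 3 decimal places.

0.415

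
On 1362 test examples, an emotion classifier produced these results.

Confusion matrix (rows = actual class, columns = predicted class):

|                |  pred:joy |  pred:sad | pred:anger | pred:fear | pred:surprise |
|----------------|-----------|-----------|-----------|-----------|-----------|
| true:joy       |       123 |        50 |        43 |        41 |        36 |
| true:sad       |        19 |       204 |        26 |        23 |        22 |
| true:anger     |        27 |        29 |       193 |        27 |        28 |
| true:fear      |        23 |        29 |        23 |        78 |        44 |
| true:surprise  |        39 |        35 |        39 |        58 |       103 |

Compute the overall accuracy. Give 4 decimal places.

0.5147

Accuracy = trace / total = (123+204+193+78+103=701) / 1362 = 701/1362 = 0.5147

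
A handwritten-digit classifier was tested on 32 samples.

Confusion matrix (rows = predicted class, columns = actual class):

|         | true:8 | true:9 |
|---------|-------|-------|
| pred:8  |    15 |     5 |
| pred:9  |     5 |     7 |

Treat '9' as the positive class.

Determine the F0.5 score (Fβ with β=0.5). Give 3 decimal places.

0.583

Fβ = (1+β²)·TP / ((1+β²)·TP + β²·FN + FP), with β²=1/4
= 1.25·7 / (1.25·7 + 0.25·5 + 5) = 0.583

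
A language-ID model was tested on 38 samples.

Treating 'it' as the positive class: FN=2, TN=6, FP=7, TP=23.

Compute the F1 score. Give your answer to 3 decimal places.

0.836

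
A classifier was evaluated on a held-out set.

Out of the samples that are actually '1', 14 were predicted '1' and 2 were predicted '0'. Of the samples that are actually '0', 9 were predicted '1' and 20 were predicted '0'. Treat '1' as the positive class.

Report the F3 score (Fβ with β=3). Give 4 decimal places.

Fβ = (1+β²)·TP / ((1+β²)·TP + β²·FN + FP), with β²=9
= 10·14 / (10·14 + 9·2 + 9) = 0.8383

0.8383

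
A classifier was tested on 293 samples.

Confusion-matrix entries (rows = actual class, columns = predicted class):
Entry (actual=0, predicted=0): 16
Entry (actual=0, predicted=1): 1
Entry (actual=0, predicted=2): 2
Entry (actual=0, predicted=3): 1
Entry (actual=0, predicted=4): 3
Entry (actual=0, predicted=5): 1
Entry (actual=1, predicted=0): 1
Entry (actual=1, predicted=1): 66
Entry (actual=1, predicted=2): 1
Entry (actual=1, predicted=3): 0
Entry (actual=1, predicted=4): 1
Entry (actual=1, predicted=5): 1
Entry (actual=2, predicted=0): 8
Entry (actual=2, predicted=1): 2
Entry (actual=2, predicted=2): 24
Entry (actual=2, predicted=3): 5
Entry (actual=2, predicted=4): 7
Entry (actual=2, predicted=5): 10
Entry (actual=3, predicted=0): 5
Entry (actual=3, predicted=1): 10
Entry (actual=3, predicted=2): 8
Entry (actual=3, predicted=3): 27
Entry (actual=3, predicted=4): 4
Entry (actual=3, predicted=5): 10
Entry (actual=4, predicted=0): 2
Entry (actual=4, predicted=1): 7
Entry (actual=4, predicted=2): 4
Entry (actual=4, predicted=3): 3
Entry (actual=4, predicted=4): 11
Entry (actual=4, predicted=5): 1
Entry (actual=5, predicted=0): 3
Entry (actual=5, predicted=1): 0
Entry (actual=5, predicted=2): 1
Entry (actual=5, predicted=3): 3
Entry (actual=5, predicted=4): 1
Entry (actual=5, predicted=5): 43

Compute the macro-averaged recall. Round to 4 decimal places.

Per-class recall (TP/(TP+FN)):
  0: TP=16, FN=1+2+1+3+1=8 → 16/24 = 0.66667
  1: TP=66, FN=1+1+0+1+1=4 → 66/70 = 0.94286
  2: TP=24, FN=8+2+5+7+10=32 → 24/56 = 0.42857
  3: TP=27, FN=5+10+8+4+10=37 → 27/64 = 0.42188
  4: TP=11, FN=2+7+4+3+1=17 → 11/28 = 0.39286
  5: TP=43, FN=3+0+1+3+1=8 → 43/51 = 0.84314
Macro-recall = mean = (0.66667 + 0.94286 + 0.42857 + 0.42188 + 0.39286 + 0.84314) / 6 = 0.6160

0.6160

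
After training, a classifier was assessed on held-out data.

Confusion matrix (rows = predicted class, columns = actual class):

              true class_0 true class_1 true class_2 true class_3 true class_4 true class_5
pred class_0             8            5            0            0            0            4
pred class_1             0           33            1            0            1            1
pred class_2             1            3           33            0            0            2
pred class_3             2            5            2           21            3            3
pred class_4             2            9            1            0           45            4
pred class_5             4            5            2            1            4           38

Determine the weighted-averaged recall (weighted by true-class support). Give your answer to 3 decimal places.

0.733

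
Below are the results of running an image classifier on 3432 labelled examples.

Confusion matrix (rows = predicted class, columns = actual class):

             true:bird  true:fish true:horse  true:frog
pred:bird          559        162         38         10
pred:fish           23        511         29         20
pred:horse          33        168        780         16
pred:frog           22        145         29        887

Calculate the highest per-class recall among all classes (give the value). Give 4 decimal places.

Per-class recall (TP/(TP+FN)):
  bird: TP=559, FN=23+33+22=78 → 559/637 = 0.87755
  fish: TP=511, FN=162+168+145=475 → 511/986 = 0.51826
  horse: TP=780, FN=38+29+29=96 → 780/876 = 0.89041
  frog: TP=887, FN=10+20+16=46 → 887/933 = 0.95070
Highest is class 'frog' with recall = 0.9507.

0.9507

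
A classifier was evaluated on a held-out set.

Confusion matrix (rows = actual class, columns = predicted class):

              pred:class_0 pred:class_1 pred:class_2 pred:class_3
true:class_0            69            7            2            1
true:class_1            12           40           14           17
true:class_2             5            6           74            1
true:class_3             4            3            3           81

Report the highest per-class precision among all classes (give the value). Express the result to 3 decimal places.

0.810

Per-class precision (TP/(TP+FP)):
  class_0: TP=69, FP=12+5+4=21 → 69/90 = 0.7667
  class_1: TP=40, FP=7+6+3=16 → 40/56 = 0.7143
  class_2: TP=74, FP=2+14+3=19 → 74/93 = 0.7957
  class_3: TP=81, FP=1+17+1=19 → 81/100 = 0.8100
Highest is class 'class_3' with precision = 0.810.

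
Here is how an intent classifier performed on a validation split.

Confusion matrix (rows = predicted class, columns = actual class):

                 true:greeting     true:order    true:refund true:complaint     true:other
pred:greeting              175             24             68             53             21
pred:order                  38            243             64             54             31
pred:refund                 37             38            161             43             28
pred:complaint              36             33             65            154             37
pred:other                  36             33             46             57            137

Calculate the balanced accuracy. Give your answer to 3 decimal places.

0.513

Balanced accuracy = mean of per-class recall.
  greeting: recall = 175/322 = 0.5435
  order: recall = 243/371 = 0.6550
  refund: recall = 161/404 = 0.3985
  complaint: recall = 154/361 = 0.4266
  other: recall = 137/254 = 0.5394
Mean = (0.5435 + 0.6550 + 0.3985 + 0.4266 + 0.5394) / 5 = 0.513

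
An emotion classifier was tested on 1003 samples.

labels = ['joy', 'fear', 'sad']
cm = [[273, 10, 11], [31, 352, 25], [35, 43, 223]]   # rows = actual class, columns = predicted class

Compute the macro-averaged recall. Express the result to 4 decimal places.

0.8441

Per-class recall (TP/(TP+FN)):
  joy: TP=273, FN=10+11=21 → 273/294 = 0.92857
  fear: TP=352, FN=31+25=56 → 352/408 = 0.86275
  sad: TP=223, FN=35+43=78 → 223/301 = 0.74086
Macro-recall = mean = (0.92857 + 0.86275 + 0.74086) / 3 = 0.8441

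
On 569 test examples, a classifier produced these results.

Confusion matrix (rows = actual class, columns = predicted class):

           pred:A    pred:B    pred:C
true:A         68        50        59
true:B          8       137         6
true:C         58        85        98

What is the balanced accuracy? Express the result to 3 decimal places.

0.566

Balanced accuracy = mean of per-class recall.
  A: recall = 68/177 = 0.3842
  B: recall = 137/151 = 0.9073
  C: recall = 98/241 = 0.4066
Mean = (0.3842 + 0.9073 + 0.4066) / 3 = 0.566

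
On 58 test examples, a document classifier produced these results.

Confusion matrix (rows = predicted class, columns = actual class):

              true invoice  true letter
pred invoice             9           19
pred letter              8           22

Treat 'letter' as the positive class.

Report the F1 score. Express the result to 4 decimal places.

Precision = TP/(TP+FP) = 22/30 = 0.7333
Recall = TP/(TP+FN) = 22/41 = 0.5366
F1 = 2·TP/(2·TP+FP+FN) = 44/71 = 0.6197

0.6197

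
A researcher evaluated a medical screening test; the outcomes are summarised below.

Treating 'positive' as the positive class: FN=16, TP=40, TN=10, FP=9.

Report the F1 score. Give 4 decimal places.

0.7619

Precision = TP/(TP+FP) = 40/49 = 0.8163
Recall = TP/(TP+FN) = 40/56 = 0.7143
F1 = 2·TP/(2·TP+FP+FN) = 80/105 = 0.7619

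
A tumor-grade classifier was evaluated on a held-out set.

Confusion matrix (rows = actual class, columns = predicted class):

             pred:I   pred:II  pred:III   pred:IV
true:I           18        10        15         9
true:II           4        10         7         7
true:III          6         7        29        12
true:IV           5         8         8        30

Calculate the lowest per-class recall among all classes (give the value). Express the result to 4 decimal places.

0.3462

Per-class recall (TP/(TP+FN)):
  I: TP=18, FN=10+15+9=34 → 18/52 = 0.34615
  II: TP=10, FN=4+7+7=18 → 10/28 = 0.35714
  III: TP=29, FN=6+7+12=25 → 29/54 = 0.53704
  IV: TP=30, FN=5+8+8=21 → 30/51 = 0.58824
Lowest is class 'I' with recall = 0.3462.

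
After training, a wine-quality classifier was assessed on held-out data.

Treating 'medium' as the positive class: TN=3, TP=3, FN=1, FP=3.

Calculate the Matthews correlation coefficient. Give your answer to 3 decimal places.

MCC = (TP·TN − FP·FN) / √((TP+FP)(TP+FN)(TN+FP)(TN+FN))
Numerator = 3·3 − 3·1 = 6
Denominator = √(6·4·6·4) = √576 = 24.0000
MCC = 6 / 24.0000 = 0.250

0.250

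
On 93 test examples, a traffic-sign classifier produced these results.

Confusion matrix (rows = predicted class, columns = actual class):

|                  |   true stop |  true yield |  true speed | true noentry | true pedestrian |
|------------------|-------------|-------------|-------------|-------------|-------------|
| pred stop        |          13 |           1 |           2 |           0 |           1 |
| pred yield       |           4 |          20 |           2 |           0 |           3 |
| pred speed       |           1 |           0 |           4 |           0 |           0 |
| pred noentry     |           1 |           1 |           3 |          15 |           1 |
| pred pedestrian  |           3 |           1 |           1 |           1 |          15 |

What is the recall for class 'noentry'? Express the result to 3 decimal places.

Take TP from the diagonal, FP from the rest of the 'noentry' prediction marginal, FN from the rest of the 'noentry' actual marginal.
recall = TP/(TP+FN).
noentry: TP=15, FN=0+0+0+1=1 → 15/16 = 0.9375

0.938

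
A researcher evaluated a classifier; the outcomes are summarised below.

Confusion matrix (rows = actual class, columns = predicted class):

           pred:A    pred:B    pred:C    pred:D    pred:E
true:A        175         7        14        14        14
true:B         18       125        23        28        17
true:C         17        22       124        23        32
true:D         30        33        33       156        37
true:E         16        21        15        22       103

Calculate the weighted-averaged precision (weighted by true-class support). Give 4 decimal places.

Per-class precision (TP/(TP+FP)):
  A: TP=175, FP=18+17+30+16=81 → 175/256 = 0.68359
  B: TP=125, FP=7+22+33+21=83 → 125/208 = 0.60096
  C: TP=124, FP=14+23+33+15=85 → 124/209 = 0.59330
  D: TP=156, FP=14+28+23+22=87 → 156/243 = 0.64198
  E: TP=103, FP=14+17+32+37=100 → 103/203 = 0.50739
Weighted-precision = Σ (supportᵢ/N)·precisionᵢ with N=1119: (224/1119)·0.68359 + (211/1119)·0.60096 + (218/1119)·0.59330 + (289/1119)·0.64198 + (177/1119)·0.50739 = 0.6118

0.6118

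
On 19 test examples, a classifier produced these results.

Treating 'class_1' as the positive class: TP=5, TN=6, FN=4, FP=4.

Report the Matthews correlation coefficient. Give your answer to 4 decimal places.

MCC = (TP·TN − FP·FN) / √((TP+FP)(TP+FN)(TN+FP)(TN+FN))
Numerator = 5·6 − 4·4 = 14
Denominator = √(9·9·10·10) = √8100 = 90.0000
MCC = 14 / 90.0000 = 0.1556

0.1556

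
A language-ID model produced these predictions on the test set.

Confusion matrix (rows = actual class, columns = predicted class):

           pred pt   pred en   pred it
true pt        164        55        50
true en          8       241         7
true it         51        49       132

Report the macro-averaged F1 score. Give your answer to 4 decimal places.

0.6986

Per-class F1 score (2·TP/(2·TP+FP+FN)):
  pt: TP=164, FP=8+51=59, FN=55+50=105 → 328/492 = 0.66667
  en: TP=241, FP=55+49=104, FN=8+7=15 → 482/601 = 0.80200
  it: TP=132, FP=50+7=57, FN=51+49=100 → 264/421 = 0.62708
Macro-F1 score = mean = (0.66667 + 0.80200 + 0.62708) / 3 = 0.6986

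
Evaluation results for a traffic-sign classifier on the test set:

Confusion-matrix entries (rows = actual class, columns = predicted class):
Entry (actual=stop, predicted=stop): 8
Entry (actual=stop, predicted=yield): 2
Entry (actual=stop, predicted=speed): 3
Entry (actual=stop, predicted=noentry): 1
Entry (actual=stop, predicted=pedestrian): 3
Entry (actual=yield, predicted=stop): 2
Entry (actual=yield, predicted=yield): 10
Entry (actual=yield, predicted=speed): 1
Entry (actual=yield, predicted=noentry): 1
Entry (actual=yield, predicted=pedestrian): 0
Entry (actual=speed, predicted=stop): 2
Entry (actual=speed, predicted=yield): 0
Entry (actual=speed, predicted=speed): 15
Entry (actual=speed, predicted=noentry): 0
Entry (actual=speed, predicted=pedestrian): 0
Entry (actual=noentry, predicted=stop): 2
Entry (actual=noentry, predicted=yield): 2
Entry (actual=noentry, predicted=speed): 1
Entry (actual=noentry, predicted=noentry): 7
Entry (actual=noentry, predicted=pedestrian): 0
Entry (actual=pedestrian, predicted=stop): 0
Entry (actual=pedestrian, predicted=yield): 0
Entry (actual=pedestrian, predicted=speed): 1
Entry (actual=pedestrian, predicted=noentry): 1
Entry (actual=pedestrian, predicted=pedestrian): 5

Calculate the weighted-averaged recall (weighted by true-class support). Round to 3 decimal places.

0.672

Per-class recall (TP/(TP+FN)):
  stop: TP=8, FN=2+3+1+3=9 → 8/17 = 0.4706
  yield: TP=10, FN=2+1+1+0=4 → 10/14 = 0.7143
  speed: TP=15, FN=2+0+0+0=2 → 15/17 = 0.8824
  noentry: TP=7, FN=2+2+1+0=5 → 7/12 = 0.5833
  pedestrian: TP=5, FN=0+0+1+1=2 → 5/7 = 0.7143
Weighted-recall = Σ (supportᵢ/N)·recallᵢ with N=67: (17/67)·0.4706 + (14/67)·0.7143 + (17/67)·0.8824 + (12/67)·0.5833 + (7/67)·0.7143 = 0.672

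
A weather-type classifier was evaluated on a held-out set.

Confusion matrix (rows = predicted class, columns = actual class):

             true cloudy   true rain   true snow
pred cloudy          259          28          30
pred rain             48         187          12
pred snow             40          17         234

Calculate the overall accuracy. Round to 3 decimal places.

0.795

Accuracy = trace / total = (259+187+234=680) / 855 = 680/855 = 0.795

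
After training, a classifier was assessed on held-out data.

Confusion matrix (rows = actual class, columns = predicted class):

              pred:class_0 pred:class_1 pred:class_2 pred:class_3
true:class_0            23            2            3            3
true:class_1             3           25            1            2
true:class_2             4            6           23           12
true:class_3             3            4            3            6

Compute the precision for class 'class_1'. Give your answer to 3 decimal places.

One-vs-rest for 'class_1': TP = diagonal; FP = other classes predicted 'class_1'; FN = 'class_1' predicted as other.
precision = TP/(TP+FP).
class_1: TP=25, FP=2+6+4=12 → 25/37 = 0.6757

0.676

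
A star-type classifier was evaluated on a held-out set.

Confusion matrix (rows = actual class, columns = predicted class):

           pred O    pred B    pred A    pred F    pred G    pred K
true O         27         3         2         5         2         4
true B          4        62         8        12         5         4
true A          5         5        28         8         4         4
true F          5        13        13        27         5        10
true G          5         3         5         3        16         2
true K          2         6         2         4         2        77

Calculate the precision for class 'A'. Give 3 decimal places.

0.483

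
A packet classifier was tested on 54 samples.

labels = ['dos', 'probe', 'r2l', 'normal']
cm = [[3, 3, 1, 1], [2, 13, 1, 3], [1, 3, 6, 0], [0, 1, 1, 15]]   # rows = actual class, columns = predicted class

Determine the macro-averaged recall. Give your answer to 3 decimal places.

0.635

Per-class recall (TP/(TP+FN)):
  dos: TP=3, FN=3+1+1=5 → 3/8 = 0.3750
  probe: TP=13, FN=2+1+3=6 → 13/19 = 0.6842
  r2l: TP=6, FN=1+3+0=4 → 6/10 = 0.6000
  normal: TP=15, FN=0+1+1=2 → 15/17 = 0.8824
Macro-recall = mean = (0.3750 + 0.6842 + 0.6000 + 0.8824) / 4 = 0.635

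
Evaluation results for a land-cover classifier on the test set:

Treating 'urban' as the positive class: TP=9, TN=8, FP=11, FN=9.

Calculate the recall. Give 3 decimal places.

Recall = TP/(TP+FN) = 9/(9+9) = 9/18 = 0.500

0.500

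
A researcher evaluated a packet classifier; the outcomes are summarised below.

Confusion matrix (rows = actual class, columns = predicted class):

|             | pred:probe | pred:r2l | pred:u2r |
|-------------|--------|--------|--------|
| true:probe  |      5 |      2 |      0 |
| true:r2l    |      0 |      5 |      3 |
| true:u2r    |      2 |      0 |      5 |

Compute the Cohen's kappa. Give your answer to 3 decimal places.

0.523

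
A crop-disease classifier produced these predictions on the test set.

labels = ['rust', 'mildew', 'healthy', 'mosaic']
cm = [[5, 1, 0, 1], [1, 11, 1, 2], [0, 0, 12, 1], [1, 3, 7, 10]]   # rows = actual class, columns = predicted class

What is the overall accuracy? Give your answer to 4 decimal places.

0.6786

Accuracy = trace / total = (5+11+12+10=38) / 56 = 38/56 = 0.6786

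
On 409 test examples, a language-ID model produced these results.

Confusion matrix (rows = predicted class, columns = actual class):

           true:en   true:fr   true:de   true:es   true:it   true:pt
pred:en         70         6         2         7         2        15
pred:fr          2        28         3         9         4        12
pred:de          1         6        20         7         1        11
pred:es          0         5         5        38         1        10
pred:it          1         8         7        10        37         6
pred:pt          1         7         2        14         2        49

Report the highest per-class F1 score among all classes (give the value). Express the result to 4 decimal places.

Per-class F1 score (2·TP/(2·TP+FP+FN)):
  en: TP=70, FP=6+2+7+2+15=32, FN=2+1+0+1+1=5 → 140/177 = 0.79096
  fr: TP=28, FP=2+3+9+4+12=30, FN=6+6+5+8+7=32 → 56/118 = 0.47458
  de: TP=20, FP=1+6+7+1+11=26, FN=2+3+5+7+2=19 → 40/85 = 0.47059
  es: TP=38, FP=0+5+5+1+10=21, FN=7+9+7+10+14=47 → 76/144 = 0.52778
  it: TP=37, FP=1+8+7+10+6=32, FN=2+4+1+1+2=10 → 74/116 = 0.63793
  pt: TP=49, FP=1+7+2+14+2=26, FN=15+12+11+10+6=54 → 98/178 = 0.55056
Highest is class 'en' with F1 score = 0.7910.

0.7910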